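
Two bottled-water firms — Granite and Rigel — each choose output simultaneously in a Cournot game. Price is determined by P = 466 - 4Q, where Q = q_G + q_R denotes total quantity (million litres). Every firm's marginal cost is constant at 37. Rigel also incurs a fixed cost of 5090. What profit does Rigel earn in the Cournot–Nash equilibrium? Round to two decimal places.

A representative firm's profit is π_i = q_i(466 - 4Q) - 37q_i.
First-order condition (treating rivals' output as given): 429 - 8q_i - 4q_j = 0.
By symmetry each firm produces the same amount; substituting q_j = q_i yields q_i = 429/12 = 143/4.
Price P = 466 - 4·(143/2) = 180.
Rigel's profit: (180 - 37)·(143/4) - 5090 = 89/4.

22.25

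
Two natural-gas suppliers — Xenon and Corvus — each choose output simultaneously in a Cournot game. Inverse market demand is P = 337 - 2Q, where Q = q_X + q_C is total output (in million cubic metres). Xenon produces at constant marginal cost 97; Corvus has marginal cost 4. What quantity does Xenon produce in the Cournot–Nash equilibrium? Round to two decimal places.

24.50

Xenon's profit: π_X = (337 - 2Q)q_X - (97q_X). Setting ∂π_X/∂q_X = 0: 240 - 4q_X - 2(q_C) = 0.
Corvus's profit: π_C = (337 - 2Q)q_C - (4q_C). Setting ∂π_C/∂q_C = 0: 333 - 4q_C - 2(q_X) = 0.
So q_X = (240 - 2q_C)/4 and q_C = (333 - 2q_X)/4.
Substituting one into the other gives q_X = 49/2 and q_C = 71.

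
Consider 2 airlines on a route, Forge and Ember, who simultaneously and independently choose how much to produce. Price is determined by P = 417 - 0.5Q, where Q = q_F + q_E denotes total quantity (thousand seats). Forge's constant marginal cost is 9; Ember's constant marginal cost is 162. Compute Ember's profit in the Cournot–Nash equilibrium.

2312

Forge's profit: π_F = (417 - 0.5Q)q_F - (9q_F). Setting ∂π_F/∂q_F = 0: 408 - q_F - (1/2)(q_E) = 0.
Ember's first-order condition: 255 - q_E - (1/2)(q_F) = 0.
Best responses: q_F = (408 - (1/2)q_E), q_E = (255 - (1/2)q_F).
Substituting one into the other gives q_F = 374 and q_E = 68.
Price P = 417 - (1/2)·442 = 196.
Ember's profit: (196 - 162)·68 = 2312.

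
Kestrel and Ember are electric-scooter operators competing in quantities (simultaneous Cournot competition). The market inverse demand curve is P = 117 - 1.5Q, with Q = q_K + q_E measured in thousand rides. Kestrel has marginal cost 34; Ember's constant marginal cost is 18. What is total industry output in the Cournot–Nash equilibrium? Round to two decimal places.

Kestrel's profit: π_K = (117 - 1.5Q)q_K - (34q_K). Setting ∂π_K/∂q_K = 0: 83 - 3q_K - (3/2)(q_E) = 0.
Ember's first-order condition: 99 - 3q_E - (3/2)(q_K) = 0.
So q_K = (83 - (3/2)q_E)/3 and q_E = (99 - (3/2)q_K)/3.
Substituting one into the other gives q_K = 134/9 and q_E = 230/9.
Total output Q = 134/9 + 230/9 = 364/9.

40.44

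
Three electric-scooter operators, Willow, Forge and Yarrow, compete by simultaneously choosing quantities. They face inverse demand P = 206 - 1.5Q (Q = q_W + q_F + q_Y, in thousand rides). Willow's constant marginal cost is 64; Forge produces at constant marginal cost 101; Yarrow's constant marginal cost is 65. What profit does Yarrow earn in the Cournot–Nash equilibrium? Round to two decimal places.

1290.67

Willow's profit: π_W = (206 - 1.5Q)q_W - (64q_W). Setting ∂π_W/∂q_W = 0: 142 - 3q_W - (3/2)(q_F + q_Y) = 0.
Forge's profit: π_F = (206 - 1.5Q)q_F - (101q_F). Setting ∂π_F/∂q_F = 0: 105 - 3q_F - (3/2)(q_W + q_Y) = 0.
Yarrow's profit: π_Y = (206 - 1.5Q)q_Y - (65q_Y). Setting ∂π_Y/∂q_Y = 0: 141 - 3q_Y - (3/2)(q_W + q_F) = 0.
Summing all 3 equations gives 388 − 6Q = 0, hence Q = 194/3.
Back-substituting: q_W = (142 − 97)/(3/2) = 30, q_F = (105 − 97)/(3/2) = 16/3, q_Y = (141 − 97)/(3/2) = 88/3.
Price P = 206 - (3/2)·(194/3) = 109.
Yarrow's profit: (109 - 65)·(88/3) = 1290.6667.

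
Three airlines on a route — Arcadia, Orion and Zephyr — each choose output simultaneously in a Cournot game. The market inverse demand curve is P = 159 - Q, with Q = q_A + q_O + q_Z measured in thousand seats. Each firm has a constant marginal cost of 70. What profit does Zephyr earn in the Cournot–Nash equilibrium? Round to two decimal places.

Each firm earns π_i = (159 - Q)q_i - 70q_i.
First-order condition (treating rivals' output as given): 89 - 2q_i - Σ_{j≠i} q_j = 0.
By symmetry each firm produces the same amount; substituting Σ_{j≠i} q_j = 2q_i yields q_i = 89/4.
Price P = 159 - 267/4 = 369/4.
Zephyr's profit: (369/4 - 70)·(89/4) = 495.0625.

495.06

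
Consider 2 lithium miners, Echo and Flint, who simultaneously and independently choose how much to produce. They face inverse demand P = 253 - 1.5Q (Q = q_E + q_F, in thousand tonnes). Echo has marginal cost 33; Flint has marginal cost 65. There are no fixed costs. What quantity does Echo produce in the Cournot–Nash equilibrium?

56

Echo's profit: π_E = (253 - 1.5Q)q_E - (33q_E). Setting ∂π_E/∂q_E = 0: 220 - 3q_E - (3/2)(q_F) = 0.
Flint's first-order condition: 188 - 3q_F - (3/2)(q_E) = 0.
Rearranging gives the reaction functions q_E = (220 - (3/2)q_F)/3 and q_F = (188 - (3/2)q_E)/3.
Substituting one into the other gives q_E = 56 and q_F = 104/3.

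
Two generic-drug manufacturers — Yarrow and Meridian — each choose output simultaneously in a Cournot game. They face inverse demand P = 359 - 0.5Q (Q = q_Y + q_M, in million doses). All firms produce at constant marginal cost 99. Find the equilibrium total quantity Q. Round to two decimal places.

346.67

Each firm earns π_i = (359 - 0.5Q)q_i - 99q_i.
Setting ∂π_i/∂q_i = 0 with rivals' quantities fixed: 260 - q_i - (1/2)q_j = 0.
By symmetry each firm produces the same amount; substituting q_j = q_i yields q_i = 260/(3/2) = 520/3.
Total output Q = 520/3 + 520/3 = 1040/3.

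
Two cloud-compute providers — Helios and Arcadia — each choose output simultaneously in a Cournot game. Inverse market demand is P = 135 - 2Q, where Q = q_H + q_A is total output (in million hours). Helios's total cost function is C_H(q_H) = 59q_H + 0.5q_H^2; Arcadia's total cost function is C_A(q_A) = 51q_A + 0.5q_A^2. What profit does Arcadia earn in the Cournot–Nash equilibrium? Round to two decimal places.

Helios's profit: π_H = (135 - 2Q)q_H - (59q_H + (1/2)q_H²). Setting ∂π_H/∂q_H = 0: 76 - 5q_H - 2(q_A) = 0.
Arcadia's first-order condition: 84 - 5q_A - 2(q_H) = 0.
So q_H = (76 - 2q_A)/5 and q_A = (84 - 2q_H)/5.
Substituting one into the other gives q_H = 212/21 and q_A = 268/21.
Price P = 135 - 2·(160/7) = 625/7.
Arcadia's profit: (625/7)·(268/21) - 51·(268/21) - (1/2)(268/21)² = 407.1655.

407.17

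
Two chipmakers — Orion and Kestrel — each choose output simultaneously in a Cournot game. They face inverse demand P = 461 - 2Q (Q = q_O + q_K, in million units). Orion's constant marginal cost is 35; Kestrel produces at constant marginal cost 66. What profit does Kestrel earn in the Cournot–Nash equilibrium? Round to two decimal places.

7360.89

Orion's profit: π_O = (461 - 2Q)q_O - (35q_O). Setting ∂π_O/∂q_O = 0: 426 - 4q_O - 2(q_K) = 0.
Kestrel's first-order condition: 395 - 4q_K - 2(q_O) = 0.
So q_O = (426 - 2q_K)/4 and q_K = (395 - 2q_O)/4.
Solving the pair: q_O = 457/6, q_K = 182/3.
Price P = 461 - 2·(821/6) = 562/3.
Kestrel's profit: (562/3 - 66)·(182/3) = 7360.8889.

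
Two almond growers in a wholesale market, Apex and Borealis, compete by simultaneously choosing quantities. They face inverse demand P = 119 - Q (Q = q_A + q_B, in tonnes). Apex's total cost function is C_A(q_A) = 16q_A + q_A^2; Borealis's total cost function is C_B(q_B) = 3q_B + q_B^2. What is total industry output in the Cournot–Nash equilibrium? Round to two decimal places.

43.80

Apex's profit: π_A = (119 - Q)q_A - (16q_A + q_A²). Setting ∂π_A/∂q_A = 0: 103 - 4q_A - (q_B) = 0.
Borealis's profit: π_B = (119 - Q)q_B - (3q_B + q_B²). Setting ∂π_B/∂q_B = 0: 116 - 4q_B - (q_A) = 0.
Best responses: q_A = (103 - q_B)/4, q_B = (116 - q_A)/4.
Solving the pair: q_A = 296/15, q_B = 361/15.
Total output Q = 296/15 + 361/15 = 219/5.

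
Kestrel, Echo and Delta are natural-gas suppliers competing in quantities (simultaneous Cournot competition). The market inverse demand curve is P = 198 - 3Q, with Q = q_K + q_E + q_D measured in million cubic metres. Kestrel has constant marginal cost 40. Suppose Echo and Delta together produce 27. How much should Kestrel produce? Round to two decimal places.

12.83

With rivals' combined output fixed at 27, Kestrel's profit is π_K = (198 - 3·27 - 3q_K)q_K - (40q_K) = (117 - 3q_K)q_K - (40q_K).
∂π_K/∂q_K = 77 - 6q_K = 0, so q_K = 77/6.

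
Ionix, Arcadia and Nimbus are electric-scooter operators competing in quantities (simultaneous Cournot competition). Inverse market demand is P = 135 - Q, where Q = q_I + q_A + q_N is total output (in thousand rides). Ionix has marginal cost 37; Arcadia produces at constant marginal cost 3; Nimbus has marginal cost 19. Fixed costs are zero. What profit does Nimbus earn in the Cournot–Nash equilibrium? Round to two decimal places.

Ionix's profit: π_I = (135 - Q)q_I - (37q_I). Setting ∂π_I/∂q_I = 0: 98 - 2q_I - (q_A + q_N) = 0.
Arcadia's first-order condition: 132 - 2q_A - (q_I + q_N) = 0.
Nimbus's first-order condition: 116 - 2q_N - (q_I + q_A) = 0.
Adding the 3 conditions: 346 − 2Q − 2Q = 0, i.e. Q = 173/2.
Back-substituting: q_I = (98 − 173/2) = 23/2, q_A = (132 − 173/2) = 91/2, q_N = (116 − 173/2) = 59/2.
Price P = 135 - 173/2 = 97/2.
Nimbus's profit: (97/2 - 19)·(59/2) = 870.2500.

870.25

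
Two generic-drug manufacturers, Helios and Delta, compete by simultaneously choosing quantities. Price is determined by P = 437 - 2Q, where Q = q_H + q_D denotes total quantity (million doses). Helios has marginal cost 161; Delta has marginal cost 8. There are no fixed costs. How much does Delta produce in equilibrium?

Helios's profit: π_H = (437 - 2Q)q_H - (161q_H). Setting ∂π_H/∂q_H = 0: 276 - 4q_H - 2(q_D) = 0.
Delta's profit: π_D = (437 - 2Q)q_D - (8q_D). Setting ∂π_D/∂q_D = 0: 429 - 4q_D - 2(q_H) = 0.
Rearranging gives the reaction functions q_H = (276 - 2q_D)/4 and q_D = (429 - 2q_H)/4.
Solving the pair: q_H = 41/2, q_D = 97.

97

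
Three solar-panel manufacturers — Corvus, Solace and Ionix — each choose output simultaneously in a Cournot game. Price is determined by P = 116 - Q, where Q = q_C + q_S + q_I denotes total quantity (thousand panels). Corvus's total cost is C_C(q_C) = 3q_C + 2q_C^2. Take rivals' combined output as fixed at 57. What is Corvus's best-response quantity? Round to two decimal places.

9.33

With rivals' combined output fixed at 57, Corvus's profit is π_C = (116 - 57 - q_C)q_C - (3q_C + 2q_C²) = (59 - q_C)q_C - (3q_C + 2q_C²).
∂π_C/∂q_C = 56 - 6q_C = 0, so q_C = 28/3.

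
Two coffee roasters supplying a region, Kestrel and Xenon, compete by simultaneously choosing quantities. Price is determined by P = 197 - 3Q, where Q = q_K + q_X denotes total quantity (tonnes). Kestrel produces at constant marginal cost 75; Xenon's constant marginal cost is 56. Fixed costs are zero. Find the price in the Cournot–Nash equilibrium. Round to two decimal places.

109.33

Kestrel's profit: π_K = (197 - 3Q)q_K - (75q_K). Setting ∂π_K/∂q_K = 0: 122 - 6q_K - 3(q_X) = 0.
Xenon's profit: π_X = (197 - 3Q)q_X - (56q_X). Setting ∂π_X/∂q_X = 0: 141 - 6q_X - 3(q_K) = 0.
Best responses: q_K = (122 - 3q_X)/6, q_X = (141 - 3q_K)/6.
Solving the pair: q_K = 103/9, q_X = 160/9.
Total output Q = 263/9, so price P = 197 - 3·(263/9) = 328/3.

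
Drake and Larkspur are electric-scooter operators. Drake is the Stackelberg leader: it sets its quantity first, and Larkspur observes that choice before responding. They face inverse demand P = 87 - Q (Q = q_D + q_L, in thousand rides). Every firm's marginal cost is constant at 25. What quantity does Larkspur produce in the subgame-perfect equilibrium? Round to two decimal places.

15.50

The follower Larkspur best-responds to any q_D: π_L = (87 - Q)q_L - 25q_L.
∂π_L/∂q_L = 62 - q_D - 2q_L = 0 gives the reaction function q_L = (62 - q_D)/2.
Drake substitutes q_L(q_D) into its own profit: π_D = q_D(87 - q_D - (62 - q_D)/2) - 25q_D = (56 - (1/2)q_D)q_D - 25q_D.
Leader FOC: 31 - q_D = 0, so q_D = 31.
Then q_L = (62 - 31)/2 = 31/2.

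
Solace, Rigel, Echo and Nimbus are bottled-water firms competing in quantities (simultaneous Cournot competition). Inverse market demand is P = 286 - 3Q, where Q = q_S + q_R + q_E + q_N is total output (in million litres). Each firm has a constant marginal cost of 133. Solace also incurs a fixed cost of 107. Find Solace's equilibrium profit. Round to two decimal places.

205.12

Each firm earns π_i = (286 - 3Q)q_i - 133q_i.
First-order condition (treating rivals' output as given): 153 - 6q_i - 3·Σ_{j≠i} q_j = 0.
By symmetry each firm produces the same amount; substituting Σ_{j≠i} q_j = 3q_i yields q_i = 153/15 = 51/5.
Price P = 286 - 3·(204/5) = 818/5.
Solace's profit: (818/5 - 133)·(51/5) - 107 = 205.1200.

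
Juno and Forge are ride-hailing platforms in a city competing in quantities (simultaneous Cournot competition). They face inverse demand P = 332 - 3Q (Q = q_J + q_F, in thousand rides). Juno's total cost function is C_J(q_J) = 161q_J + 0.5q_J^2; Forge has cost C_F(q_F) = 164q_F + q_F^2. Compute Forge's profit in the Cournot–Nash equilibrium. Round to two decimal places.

795.96

Juno's profit: π_J = (332 - 3Q)q_J - (161q_J + (1/2)q_J²). Setting ∂π_J/∂q_J = 0: 171 - 7q_J - 3(q_F) = 0.
Forge's profit: π_F = (332 - 3Q)q_F - (164q_F + q_F²). Setting ∂π_F/∂q_F = 0: 168 - 8q_F - 3(q_J) = 0.
Best responses: q_J = (171 - 3q_F)/7, q_F = (168 - 3q_J)/8.
Substituting one into the other gives q_J = 864/47 and q_F = 663/47.
Price P = 332 - 3·(1527/47) = 234.5319.
Forge's profit: 234.5319·(663/47) - 164·(663/47) - (663/47)² = 795.9602.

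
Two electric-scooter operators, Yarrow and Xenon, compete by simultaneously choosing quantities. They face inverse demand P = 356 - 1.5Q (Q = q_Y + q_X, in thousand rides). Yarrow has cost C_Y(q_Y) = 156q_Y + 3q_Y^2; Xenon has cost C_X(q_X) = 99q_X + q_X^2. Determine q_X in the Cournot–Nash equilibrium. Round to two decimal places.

Yarrow's profit: π_Y = (356 - 1.5Q)q_Y - (156q_Y + 3q_Y²). Setting ∂π_Y/∂q_Y = 0: 200 - 9q_Y - (3/2)(q_X) = 0.
Xenon's first-order condition: 257 - 5q_X - (3/2)(q_Y) = 0.
Best responses: q_Y = (200 - (3/2)q_X)/9, q_X = (257 - (3/2)q_Y)/5.
Solving the pair: q_Y = 14.3743, q_X = 47.0877.

47.09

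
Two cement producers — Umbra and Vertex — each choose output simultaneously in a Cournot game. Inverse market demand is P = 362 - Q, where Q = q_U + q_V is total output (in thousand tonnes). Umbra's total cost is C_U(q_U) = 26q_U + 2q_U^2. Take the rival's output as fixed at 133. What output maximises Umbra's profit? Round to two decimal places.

With the rival's output fixed at 133, Umbra's profit is π_U = (362 - 133 - q_U)q_U - (26q_U + 2q_U²) = (229 - q_U)q_U - (26q_U + 2q_U²).
∂π_U/∂q_U = 203 - 6q_U = 0, so q_U = 203/6.

33.83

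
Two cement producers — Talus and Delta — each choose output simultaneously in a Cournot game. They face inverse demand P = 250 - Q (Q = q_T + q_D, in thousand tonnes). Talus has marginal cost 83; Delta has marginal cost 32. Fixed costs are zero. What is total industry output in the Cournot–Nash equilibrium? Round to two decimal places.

128.33

Talus's profit: π_T = (250 - Q)q_T - (83q_T). Setting ∂π_T/∂q_T = 0: 167 - 2q_T - (q_D) = 0.
Delta's profit: π_D = (250 - Q)q_D - (32q_D). Setting ∂π_D/∂q_D = 0: 218 - 2q_D - (q_T) = 0.
Rearranging gives the reaction functions q_T = (167 - q_D)/2 and q_D = (218 - q_T)/2.
Solving the pair: q_T = 116/3, q_D = 269/3.
Total output Q = 116/3 + 269/3 = 385/3.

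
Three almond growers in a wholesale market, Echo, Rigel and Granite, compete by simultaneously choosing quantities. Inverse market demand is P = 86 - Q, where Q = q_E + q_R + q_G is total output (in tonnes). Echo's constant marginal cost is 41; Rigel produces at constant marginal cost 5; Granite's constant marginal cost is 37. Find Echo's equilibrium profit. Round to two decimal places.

Echo's profit: π_E = (86 - Q)q_E - (41q_E). Setting ∂π_E/∂q_E = 0: 45 - 2q_E - (q_R + q_G) = 0.
Rigel's first-order condition: 81 - 2q_R - (q_E + q_G) = 0.
Granite's profit: π_G = (86 - Q)q_G - (37q_G). Setting ∂π_G/∂q_G = 0: 49 - 2q_G - (q_E + q_R) = 0.
Adding the 3 conditions: 175 − 2Q − 2Q = 0, i.e. Q = 175/4.
Back-substituting: q_E = (45 − 175/4) = 5/4, q_R = (81 − 175/4) = 149/4, q_G = (49 − 175/4) = 21/4.
Price P = 86 - 175/4 = 169/4.
Echo's profit: (169/4 - 41)·(5/4) = 25/16.

1.56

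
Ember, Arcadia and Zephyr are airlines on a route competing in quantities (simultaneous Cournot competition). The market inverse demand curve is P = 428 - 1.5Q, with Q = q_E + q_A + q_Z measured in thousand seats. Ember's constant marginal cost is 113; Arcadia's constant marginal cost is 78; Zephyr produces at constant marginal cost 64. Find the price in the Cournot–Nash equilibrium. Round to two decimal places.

Ember's profit: π_E = (428 - 1.5Q)q_E - (113q_E). Setting ∂π_E/∂q_E = 0: 315 - 3q_E - (3/2)(q_A + q_Z) = 0.
Arcadia's profit: π_A = (428 - 1.5Q)q_A - (78q_A). Setting ∂π_A/∂q_A = 0: 350 - 3q_A - (3/2)(q_E + q_Z) = 0.
Zephyr's profit: π_Z = (428 - 1.5Q)q_Z - (64q_Z). Setting ∂π_Z/∂q_Z = 0: 364 - 3q_Z - (3/2)(q_E + q_A) = 0.
Adding the 3 first-order conditions: 1029 − 6Q = 0, so Q = 343/2.
Back-substituting: q_E = (315 − 1029/4)/(3/2) = 77/2, q_A = (350 − 1029/4)/(3/2) = 371/6, q_Z = (364 − 1029/4)/(3/2) = 427/6.
Total output Q = 343/2, so price P = 428 - (3/2)·(343/2) = 683/4.

170.75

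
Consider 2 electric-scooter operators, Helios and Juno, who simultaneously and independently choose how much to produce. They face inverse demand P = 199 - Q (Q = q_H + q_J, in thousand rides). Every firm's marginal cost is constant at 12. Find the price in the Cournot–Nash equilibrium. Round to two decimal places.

A representative firm's profit is π_i = q_i(199 - Q) - 12q_i.
First-order condition (treating rivals' output as given): 187 - 2q_i - q_j = 0.
With identical firms every q_j equals q_i, so q_j = q_i and 187 = 3q_i, giving q_i = 187/3.
Total output Q = 374/3, so price P = 199 - 374/3 = 223/3.

74.33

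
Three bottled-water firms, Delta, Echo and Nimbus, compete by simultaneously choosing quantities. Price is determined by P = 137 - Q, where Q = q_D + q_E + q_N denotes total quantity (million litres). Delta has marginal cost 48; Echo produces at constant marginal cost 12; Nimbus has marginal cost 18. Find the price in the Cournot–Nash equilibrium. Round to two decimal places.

53.75

Delta's profit: π_D = (137 - Q)q_D - (48q_D). Setting ∂π_D/∂q_D = 0: 89 - 2q_D - (q_E + q_N) = 0.
Echo's first-order condition: 125 - 2q_E - (q_D + q_N) = 0.
Nimbus's first-order condition: 119 - 2q_N - (q_D + q_E) = 0.
Adding the 3 conditions: 333 − 2Q − 2Q = 0, i.e. Q = 333/4.
Back-substituting: q_D = (89 − 333/4) = 23/4, q_E = (125 − 333/4) = 167/4, q_N = (119 − 333/4) = 143/4.
Total output Q = 333/4, so price P = 137 - 333/4 = 215/4.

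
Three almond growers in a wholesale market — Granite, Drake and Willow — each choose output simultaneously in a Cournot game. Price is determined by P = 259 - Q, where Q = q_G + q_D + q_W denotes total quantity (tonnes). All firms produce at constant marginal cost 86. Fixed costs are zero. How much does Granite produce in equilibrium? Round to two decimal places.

Each firm earns π_i = (259 - Q)q_i - 86q_i.
First-order condition (treating rivals' output as given): 173 - 2q_i - Σ_{j≠i} q_j = 0.
With identical firms every q_j equals q_i, so Σ_{j≠i} q_j = 2q_i and 173 = 4q_i, giving q_i = 173/4.

43.25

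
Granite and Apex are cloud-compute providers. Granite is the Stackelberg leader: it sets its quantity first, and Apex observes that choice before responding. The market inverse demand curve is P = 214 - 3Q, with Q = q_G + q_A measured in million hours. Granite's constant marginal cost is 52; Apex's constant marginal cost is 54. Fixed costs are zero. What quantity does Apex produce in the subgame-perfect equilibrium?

13

The follower Apex best-responds to any q_G: π_A = (214 - 3Q)q_A - 54q_A.
Setting the follower's marginal profit to zero, 160 - 3q_G - 6q_A = 0, i.e. q_A = (160 - 3q_G)/6.
Granite substitutes q_A(q_G) into its own profit: π_G = q_G(214 - 3q_G - (160 - 3q_G)/2) - 52q_G = (134 - (3/2)q_G)q_G - 52q_G.
The leader's first-order condition 82 - 3q_G = 0 yields q_G = 82/3.
Then q_A = (160 - 3·(82/3))/6 = 13.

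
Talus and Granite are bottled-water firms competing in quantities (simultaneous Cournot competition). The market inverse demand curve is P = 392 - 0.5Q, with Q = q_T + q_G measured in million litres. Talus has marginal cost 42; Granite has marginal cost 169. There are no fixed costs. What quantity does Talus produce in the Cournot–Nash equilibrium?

Talus's profit: π_T = (392 - 0.5Q)q_T - (42q_T). Setting ∂π_T/∂q_T = 0: 350 - q_T - (1/2)(q_G) = 0.
Granite's profit: π_G = (392 - 0.5Q)q_G - (169q_G). Setting ∂π_G/∂q_G = 0: 223 - q_G - (1/2)(q_T) = 0.
Best responses: q_T = (350 - (1/2)q_G), q_G = (223 - (1/2)q_T).
Solving the pair: q_T = 318, q_G = 64.

318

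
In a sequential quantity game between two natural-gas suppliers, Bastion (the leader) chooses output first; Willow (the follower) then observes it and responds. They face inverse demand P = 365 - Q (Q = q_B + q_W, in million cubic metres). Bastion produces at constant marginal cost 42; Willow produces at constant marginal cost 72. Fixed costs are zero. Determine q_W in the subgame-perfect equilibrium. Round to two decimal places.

58.25

Solve by backward induction. Given q_B, the follower Willow maximises π_W = (365 - q_B - q_W)q_W - 72q_W.
∂π_W/∂q_W = 293 - q_B - 2q_W = 0 gives the reaction function q_W = (293 - q_B)/2.
Bastion substitutes q_W(q_B) into its own profit: π_B = q_B(365 - q_B - (293 - q_B)/2) - 42q_B = (437/2 - (1/2)q_B)q_B - 42q_B.
Leader FOC: 353/2 - q_B = 0, so q_B = 353/2.
Then q_W = (293 - 353/2)/2 = 233/4.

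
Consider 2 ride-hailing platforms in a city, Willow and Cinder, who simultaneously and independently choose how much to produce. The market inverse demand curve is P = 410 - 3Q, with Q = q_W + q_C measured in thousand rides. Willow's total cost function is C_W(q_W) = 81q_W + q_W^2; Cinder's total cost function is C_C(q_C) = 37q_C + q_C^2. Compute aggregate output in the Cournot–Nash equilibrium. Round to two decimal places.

63.82

Willow's profit: π_W = (410 - 3Q)q_W - (81q_W + q_W²). Setting ∂π_W/∂q_W = 0: 329 - 8q_W - 3(q_C) = 0.
Cinder's profit: π_C = (410 - 3Q)q_C - (37q_C + q_C²). Setting ∂π_C/∂q_C = 0: 373 - 8q_C - 3(q_W) = 0.
So q_W = (329 - 3q_C)/8 and q_C = (373 - 3q_W)/8.
Substituting one into the other gives q_W = 1513/55 and q_C = 1997/55.
Total output Q = 1513/55 + 1997/55 = 702/11.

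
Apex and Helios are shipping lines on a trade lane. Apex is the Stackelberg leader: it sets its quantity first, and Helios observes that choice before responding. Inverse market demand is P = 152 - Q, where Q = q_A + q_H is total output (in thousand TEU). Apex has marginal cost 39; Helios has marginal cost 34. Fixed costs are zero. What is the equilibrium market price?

66

Solve by backward induction. Given q_A, the follower Helios maximises π_H = (152 - q_A - q_H)q_H - 34q_H.
∂π_H/∂q_H = 118 - q_A - 2q_H = 0 gives the reaction function q_H = (118 - q_A)/2.
Apex substitutes q_H(q_A) into its own profit: π_A = q_A(152 - q_A - (118 - q_A)/2) - 39q_A = (93 - (1/2)q_A)q_A - 39q_A.
Leader FOC: 54 - q_A = 0, so q_A = 54.
Then q_H = (118 - 54)/2 = 32.
Total output Q = 86, so price P = 152 - 86 = 66.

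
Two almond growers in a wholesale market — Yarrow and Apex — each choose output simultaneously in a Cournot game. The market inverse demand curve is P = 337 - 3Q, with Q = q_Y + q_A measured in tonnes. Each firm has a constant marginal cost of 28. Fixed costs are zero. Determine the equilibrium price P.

A representative firm's profit is π_i = q_i(337 - 3Q) - 28q_i.
First-order condition (treating rivals' output as given): 309 - 6q_i - 3q_j = 0.
By symmetry each firm produces the same amount; substituting q_j = q_i yields q_i = 309/9 = 103/3.
Total output Q = 206/3, so price P = 337 - 3·(206/3) = 131.

131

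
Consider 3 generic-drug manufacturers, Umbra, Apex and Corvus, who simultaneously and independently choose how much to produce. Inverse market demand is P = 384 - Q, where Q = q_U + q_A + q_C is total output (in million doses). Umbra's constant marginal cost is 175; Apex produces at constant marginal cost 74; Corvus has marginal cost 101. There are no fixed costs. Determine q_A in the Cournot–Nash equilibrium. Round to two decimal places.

Umbra's profit: π_U = (384 - Q)q_U - (175q_U). Setting ∂π_U/∂q_U = 0: 209 - 2q_U - (q_A + q_C) = 0.
Apex's first-order condition: 310 - 2q_A - (q_U + q_C) = 0.
Corvus's first-order condition: 283 - 2q_C - (q_U + q_A) = 0.
Adding the 3 first-order conditions: 802 − 4Q = 0, so Q = 401/2.
Back-substituting: q_U = (209 − 401/2) = 17/2, q_A = (310 − 401/2) = 219/2, q_C = (283 − 401/2) = 165/2.

109.50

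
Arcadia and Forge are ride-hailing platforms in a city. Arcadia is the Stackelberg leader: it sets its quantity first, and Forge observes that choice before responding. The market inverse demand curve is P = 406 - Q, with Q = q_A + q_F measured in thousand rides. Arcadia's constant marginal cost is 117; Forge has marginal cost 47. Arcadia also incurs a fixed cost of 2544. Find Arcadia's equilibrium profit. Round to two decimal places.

3451.13

The follower Forge best-responds to any q_A: π_F = (406 - Q)q_F - 47q_F.
Follower FOC: 359 - q_A - 2q_F = 0, so q_F(q_A) = (359 - q_A)/2.
Arcadia substitutes q_F(q_A) into its own profit: π_A = q_A(406 - q_A - (359 - q_A)/2) - 117q_A = (453/2 - (1/2)q_A)q_A - 117q_A.
The leader's first-order condition 219/2 - q_A = 0 yields q_A = 219/2.
Then q_F = (359 - 219/2)/2 = 499/4.
Price P = 406 - 937/4 = 687/4.
Arcadia's profit: (687/4 - 117)·(219/2) - 2544 = 3451.1250.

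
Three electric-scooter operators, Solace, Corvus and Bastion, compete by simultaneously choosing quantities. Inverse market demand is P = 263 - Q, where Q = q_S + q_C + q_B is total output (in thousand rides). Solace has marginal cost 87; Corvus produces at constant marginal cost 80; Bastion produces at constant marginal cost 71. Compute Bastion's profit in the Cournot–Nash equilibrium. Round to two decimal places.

2943.06

Solace's profit: π_S = (263 - Q)q_S - (87q_S). Setting ∂π_S/∂q_S = 0: 176 - 2q_S - (q_C + q_B) = 0.
Corvus's first-order condition: 183 - 2q_C - (q_S + q_B) = 0.
Bastion's first-order condition: 192 - 2q_B - (q_S + q_C) = 0.
Summing all 3 equations gives 551 − 4Q = 0, hence Q = 551/4.
Back-substituting: q_S = (176 − 551/4) = 153/4, q_C = (183 − 551/4) = 181/4, q_B = (192 − 551/4) = 217/4.
Price P = 263 - 551/4 = 501/4.
Bastion's profit: (501/4 - 71)·(217/4) = 2943.0625.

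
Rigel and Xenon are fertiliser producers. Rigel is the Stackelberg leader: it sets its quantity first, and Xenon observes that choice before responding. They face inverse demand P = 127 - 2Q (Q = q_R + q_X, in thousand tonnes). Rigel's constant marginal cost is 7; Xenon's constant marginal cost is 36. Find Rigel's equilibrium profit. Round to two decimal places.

1387.56

The follower Xenon best-responds to any q_R: π_X = (127 - 2Q)q_X - 36q_X.
∂π_X/∂q_X = 91 - 2q_R - 4q_X = 0 gives the reaction function q_X = (91 - 2q_R)/4.
Rigel substitutes q_X(q_R) into its own profit: π_R = q_R(127 - 2q_R - (91 - 2q_R)/2) - 7q_R = (163/2 - q_R)q_R - 7q_R.
The leader's first-order condition 149/2 - 2q_R = 0 yields q_R = 149/4.
Then q_X = (91 - 2·(149/4))/4 = 33/8.
Price P = 127 - 2·(331/8) = 177/4.
Rigel's profit: (177/4 - 7)·(149/4) = 1387.5625.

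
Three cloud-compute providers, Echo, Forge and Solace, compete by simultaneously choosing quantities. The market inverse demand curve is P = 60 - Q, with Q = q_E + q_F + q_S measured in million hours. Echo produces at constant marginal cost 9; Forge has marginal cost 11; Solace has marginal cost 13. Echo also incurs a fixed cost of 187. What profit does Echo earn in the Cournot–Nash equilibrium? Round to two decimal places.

Echo's profit: π_E = (60 - Q)q_E - (9q_E). Setting ∂π_E/∂q_E = 0: 51 - 2q_E - (q_F + q_S) = 0.
Forge's first-order condition: 49 - 2q_F - (q_E + q_S) = 0.
Solace's first-order condition: 47 - 2q_S - (q_E + q_F) = 0.
Adding the 3 conditions: 147 − 2Q − 2Q = 0, i.e. Q = 147/4.
Back-substituting: q_E = (51 − 147/4) = 57/4, q_F = (49 − 147/4) = 49/4, q_S = (47 − 147/4) = 41/4.
Price P = 60 - 147/4 = 93/4.
Echo's profit: (93/4 - 9)·(57/4) - 187 = 257/16.

16.06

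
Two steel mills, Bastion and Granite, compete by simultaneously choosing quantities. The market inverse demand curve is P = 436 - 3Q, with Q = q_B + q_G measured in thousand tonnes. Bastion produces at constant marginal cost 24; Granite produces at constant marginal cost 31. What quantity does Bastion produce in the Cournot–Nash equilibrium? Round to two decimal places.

46.56

Bastion's profit: π_B = (436 - 3Q)q_B - (24q_B). Setting ∂π_B/∂q_B = 0: 412 - 6q_B - 3(q_G) = 0.
Granite's profit: π_G = (436 - 3Q)q_G - (31q_G). Setting ∂π_G/∂q_G = 0: 405 - 6q_G - 3(q_B) = 0.
Best responses: q_B = (412 - 3q_G)/6, q_G = (405 - 3q_B)/6.
Substituting one into the other gives q_B = 419/9 and q_G = 398/9.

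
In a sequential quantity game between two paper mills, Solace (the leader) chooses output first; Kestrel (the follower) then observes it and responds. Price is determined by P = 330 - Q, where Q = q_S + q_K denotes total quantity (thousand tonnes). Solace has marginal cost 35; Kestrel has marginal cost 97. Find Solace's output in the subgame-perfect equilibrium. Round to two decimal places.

178.50

The follower Kestrel best-responds to any q_S: π_K = (330 - Q)q_K - 97q_K.
∂π_K/∂q_K = 233 - q_S - 2q_K = 0 gives the reaction function q_K = (233 - q_S)/2.
The leader anticipates this reaction. Substituting into P = 330 - Q gives P = 427/2 - (1/2)q_S, so π_S = (427/2 - (1/2)q_S)q_S - 35q_S.
Maximising: ∂π_S/∂q_S = 357/2 - q_S = 0, giving q_S = 357/2.
Then q_K = (233 - 357/2)/2 = 109/4.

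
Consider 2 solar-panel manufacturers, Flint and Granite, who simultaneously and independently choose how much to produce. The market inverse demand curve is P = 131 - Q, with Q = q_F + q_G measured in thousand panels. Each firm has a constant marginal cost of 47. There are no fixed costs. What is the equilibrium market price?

75

A representative firm's profit is π_i = q_i(131 - Q) - 47q_i.
First-order condition (treating rivals' output as given): 84 - 2q_i - q_j = 0.
With identical firms every q_j equals q_i, so q_j = q_i and 84 = 3q_i, giving q_i = 28.
Total output Q = 56, so price P = 131 - 56 = 75.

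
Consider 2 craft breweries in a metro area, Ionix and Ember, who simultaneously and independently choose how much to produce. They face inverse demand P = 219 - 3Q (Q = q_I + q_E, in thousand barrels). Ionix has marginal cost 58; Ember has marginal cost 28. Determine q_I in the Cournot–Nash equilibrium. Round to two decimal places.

14.56

Ionix's profit: π_I = (219 - 3Q)q_I - (58q_I). Setting ∂π_I/∂q_I = 0: 161 - 6q_I - 3(q_E) = 0.
Ember's profit: π_E = (219 - 3Q)q_E - (28q_E). Setting ∂π_E/∂q_E = 0: 191 - 6q_E - 3(q_I) = 0.
Best responses: q_I = (161 - 3q_E)/6, q_E = (191 - 3q_I)/6.
Substituting one into the other gives q_I = 131/9 and q_E = 221/9.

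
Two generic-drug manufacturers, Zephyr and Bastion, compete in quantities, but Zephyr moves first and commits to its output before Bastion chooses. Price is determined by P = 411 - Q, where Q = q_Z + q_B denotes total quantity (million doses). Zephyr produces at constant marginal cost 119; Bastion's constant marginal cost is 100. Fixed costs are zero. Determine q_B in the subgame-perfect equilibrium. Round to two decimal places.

The follower Bastion best-responds to any q_Z: π_B = (411 - Q)q_B - 100q_B.
∂π_B/∂q_B = 311 - q_Z - 2q_B = 0 gives the reaction function q_B = (311 - q_Z)/2.
The leader anticipates this reaction. Substituting into P = 411 - Q gives P = 511/2 - (1/2)q_Z, so π_Z = (511/2 - (1/2)q_Z)q_Z - 119q_Z.
The leader's first-order condition 273/2 - q_Z = 0 yields q_Z = 273/2.
Then q_B = (311 - 273/2)/2 = 349/4.

87.25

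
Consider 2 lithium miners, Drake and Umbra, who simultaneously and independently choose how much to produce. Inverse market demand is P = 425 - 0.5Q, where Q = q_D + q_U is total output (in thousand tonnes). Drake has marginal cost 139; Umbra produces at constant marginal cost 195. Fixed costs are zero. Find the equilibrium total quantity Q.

344

Drake's profit: π_D = (425 - 0.5Q)q_D - (139q_D). Setting ∂π_D/∂q_D = 0: 286 - q_D - (1/2)(q_U) = 0.
Umbra's first-order condition: 230 - q_U - (1/2)(q_D) = 0.
Best responses: q_D = (286 - (1/2)q_U), q_U = (230 - (1/2)q_D).
Substituting one into the other gives q_D = 228 and q_U = 116.
Total output Q = 228 + 116 = 344.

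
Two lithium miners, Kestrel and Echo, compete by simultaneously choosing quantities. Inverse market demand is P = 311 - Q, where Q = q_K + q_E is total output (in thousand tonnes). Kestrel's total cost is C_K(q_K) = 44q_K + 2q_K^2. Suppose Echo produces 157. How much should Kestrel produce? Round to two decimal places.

With the rival's output fixed at 157, Kestrel's profit is π_K = (311 - 157 - q_K)q_K - (44q_K + 2q_K²) = (154 - q_K)q_K - (44q_K + 2q_K²).
∂π_K/∂q_K = 110 - 6q_K = 0, so q_K = 55/3.

18.33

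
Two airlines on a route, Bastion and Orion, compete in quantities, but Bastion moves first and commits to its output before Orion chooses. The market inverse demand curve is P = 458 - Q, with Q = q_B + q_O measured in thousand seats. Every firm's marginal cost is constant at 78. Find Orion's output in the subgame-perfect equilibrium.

95

The follower Orion best-responds to any q_B: π_O = (458 - Q)q_O - 78q_O.
Follower FOC: 380 - q_B - 2q_O = 0, so q_O(q_B) = (380 - q_B)/2.
The leader anticipates this reaction. Substituting into P = 458 - Q gives P = 268 - (1/2)q_B, so π_B = (268 - (1/2)q_B)q_B - 78q_B.
Leader FOC: 190 - q_B = 0, so q_B = 190.
Then q_O = (380 - 190)/2 = 95.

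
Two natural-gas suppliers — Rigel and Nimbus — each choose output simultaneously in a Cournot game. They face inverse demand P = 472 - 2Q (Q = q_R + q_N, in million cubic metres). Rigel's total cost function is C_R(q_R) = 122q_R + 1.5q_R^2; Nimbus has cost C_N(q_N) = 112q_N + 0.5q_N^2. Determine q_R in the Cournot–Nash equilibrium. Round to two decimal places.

33.23

Rigel's profit: π_R = (472 - 2Q)q_R - (122q_R + (3/2)q_R²). Setting ∂π_R/∂q_R = 0: 350 - 7q_R - 2(q_N) = 0.
Nimbus's first-order condition: 360 - 5q_N - 2(q_R) = 0.
Best responses: q_R = (350 - 2q_N)/7, q_N = (360 - 2q_R)/5.
Substituting one into the other gives q_R = 1030/31 and q_N = 1820/31.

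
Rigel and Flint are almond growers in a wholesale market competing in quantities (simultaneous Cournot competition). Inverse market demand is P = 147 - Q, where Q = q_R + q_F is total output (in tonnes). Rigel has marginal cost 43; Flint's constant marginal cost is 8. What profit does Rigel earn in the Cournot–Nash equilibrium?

Rigel's profit: π_R = (147 - Q)q_R - (43q_R). Setting ∂π_R/∂q_R = 0: 104 - 2q_R - (q_F) = 0.
Flint's first-order condition: 139 - 2q_F - (q_R) = 0.
Best responses: q_R = (104 - q_F)/2, q_F = (139 - q_R)/2.
Substituting one into the other gives q_R = 23 and q_F = 58.
Price P = 147 - 81 = 66.
Rigel's profit: (66 - 43)·23 = 529.

529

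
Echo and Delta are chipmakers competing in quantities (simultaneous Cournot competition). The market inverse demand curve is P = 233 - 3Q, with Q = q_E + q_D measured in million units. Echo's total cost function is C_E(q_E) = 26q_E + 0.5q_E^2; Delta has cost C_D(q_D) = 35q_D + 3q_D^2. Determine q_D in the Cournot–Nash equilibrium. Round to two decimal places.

Echo's profit: π_E = (233 - 3Q)q_E - (26q_E + (1/2)q_E²). Setting ∂π_E/∂q_E = 0: 207 - 7q_E - 3(q_D) = 0.
Delta's profit: π_D = (233 - 3Q)q_D - (35q_D + 3q_D²). Setting ∂π_D/∂q_D = 0: 198 - 12q_D - 3(q_E) = 0.
So q_E = (207 - 3q_D)/7 and q_D = (198 - 3q_E)/12.
Solving the pair: q_E = 126/5, q_D = 51/5.

10.20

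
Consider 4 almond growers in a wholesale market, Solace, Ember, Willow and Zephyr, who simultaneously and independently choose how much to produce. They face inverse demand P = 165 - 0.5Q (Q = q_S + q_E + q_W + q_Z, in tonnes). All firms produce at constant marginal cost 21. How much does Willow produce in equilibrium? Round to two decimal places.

57.60

A representative firm's profit is π_i = q_i(165 - 0.5Q) - 21q_i.
Setting ∂π_i/∂q_i = 0 with rivals' quantities fixed: 144 - q_i - (1/2)·Σ_{j≠i} q_j = 0.
With identical firms every q_j equals q_i, so Σ_{j≠i} q_j = 3q_i and 144 = (5/2)q_i, giving q_i = 288/5.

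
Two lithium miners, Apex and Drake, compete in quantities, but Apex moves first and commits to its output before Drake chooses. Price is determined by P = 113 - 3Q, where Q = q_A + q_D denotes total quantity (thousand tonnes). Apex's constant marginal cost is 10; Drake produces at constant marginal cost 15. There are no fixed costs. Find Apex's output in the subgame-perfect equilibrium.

18

Solve by backward induction. Given q_A, the follower Drake maximises π_D = (113 - 3q_A - 3q_D)q_D - 15q_D.
Follower FOC: 98 - 3q_A - 6q_D = 0, so q_D(q_A) = (98 - 3q_A)/6.
The leader anticipates this reaction. Substituting into P = 113 - 3Q gives P = 64 - (3/2)q_A, so π_A = (64 - (3/2)q_A)q_A - 10q_A.
Maximising: ∂π_A/∂q_A = 54 - 3q_A = 0, giving q_A = 18.
Then q_D = (98 - 3·18)/6 = 22/3.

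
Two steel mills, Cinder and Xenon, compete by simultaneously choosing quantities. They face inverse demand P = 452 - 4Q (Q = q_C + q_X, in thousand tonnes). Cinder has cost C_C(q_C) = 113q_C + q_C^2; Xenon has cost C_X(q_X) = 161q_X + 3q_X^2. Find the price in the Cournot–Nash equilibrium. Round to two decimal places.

Cinder's profit: π_C = (452 - 4Q)q_C - (113q_C + q_C²). Setting ∂π_C/∂q_C = 0: 339 - 10q_C - 4(q_X) = 0.
Xenon's first-order condition: 291 - 14q_X - 4(q_C) = 0.
So q_C = (339 - 4q_X)/10 and q_X = (291 - 4q_C)/14.
Substituting one into the other gives q_C = 1791/62 and q_X = 777/62.
Total output Q = 1284/31, so price P = 452 - 4·(1284/31) = 286.3226.

286.32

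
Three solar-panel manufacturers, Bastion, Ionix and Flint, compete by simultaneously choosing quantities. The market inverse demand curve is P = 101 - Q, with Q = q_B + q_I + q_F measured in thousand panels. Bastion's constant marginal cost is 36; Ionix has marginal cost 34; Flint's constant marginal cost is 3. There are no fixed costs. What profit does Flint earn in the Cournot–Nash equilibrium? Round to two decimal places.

1640.25

Bastion's profit: π_B = (101 - Q)q_B - (36q_B). Setting ∂π_B/∂q_B = 0: 65 - 2q_B - (q_I + q_F) = 0.
Ionix's profit: π_I = (101 - Q)q_I - (34q_I). Setting ∂π_I/∂q_I = 0: 67 - 2q_I - (q_B + q_F) = 0.
Flint's first-order condition: 98 - 2q_F - (q_B + q_I) = 0.
Summing all 3 equations gives 230 − 4Q = 0, hence Q = 115/2.
Back-substituting: q_B = (65 − 115/2) = 15/2, q_I = (67 − 115/2) = 19/2, q_F = (98 − 115/2) = 81/2.
Price P = 101 - 115/2 = 87/2.
Flint's profit: (87/2 - 3)·(81/2) = 1640.2500.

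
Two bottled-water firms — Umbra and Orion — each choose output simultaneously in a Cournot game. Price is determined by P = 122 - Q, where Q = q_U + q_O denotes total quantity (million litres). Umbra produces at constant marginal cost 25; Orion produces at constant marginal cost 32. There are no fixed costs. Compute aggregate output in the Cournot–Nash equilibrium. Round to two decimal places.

Umbra's profit: π_U = (122 - Q)q_U - (25q_U). Setting ∂π_U/∂q_U = 0: 97 - 2q_U - (q_O) = 0.
Orion's first-order condition: 90 - 2q_O - (q_U) = 0.
Best responses: q_U = (97 - q_O)/2, q_O = (90 - q_U)/2.
Substituting one into the other gives q_U = 104/3 and q_O = 83/3.
Total output Q = 104/3 + 83/3 = 187/3.

62.33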